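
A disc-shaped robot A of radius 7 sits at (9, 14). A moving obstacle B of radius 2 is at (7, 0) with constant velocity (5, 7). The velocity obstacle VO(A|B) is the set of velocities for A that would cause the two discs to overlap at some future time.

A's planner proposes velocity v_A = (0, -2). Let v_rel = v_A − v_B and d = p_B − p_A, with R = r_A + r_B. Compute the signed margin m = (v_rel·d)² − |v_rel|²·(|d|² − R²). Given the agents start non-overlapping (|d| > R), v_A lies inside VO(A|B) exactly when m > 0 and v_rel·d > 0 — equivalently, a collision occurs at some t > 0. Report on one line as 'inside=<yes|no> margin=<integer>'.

d = (-2, -14),  |d|² = 200;  R = 7+2 = 9,  c = 200−9² = 119
v_rel = (-5, -9),  |v_rel|² = 106;  v_rel·d = (-5)·(-2) + (-9)·(-14) = 136
106·t² − 272·t + 119 = 0  ⇒  m = 136² − 106·119 = 5882
m = 5882 > 0,  v_rel·d = 136 > 0  ⇒  inside

inside=yes margin=5882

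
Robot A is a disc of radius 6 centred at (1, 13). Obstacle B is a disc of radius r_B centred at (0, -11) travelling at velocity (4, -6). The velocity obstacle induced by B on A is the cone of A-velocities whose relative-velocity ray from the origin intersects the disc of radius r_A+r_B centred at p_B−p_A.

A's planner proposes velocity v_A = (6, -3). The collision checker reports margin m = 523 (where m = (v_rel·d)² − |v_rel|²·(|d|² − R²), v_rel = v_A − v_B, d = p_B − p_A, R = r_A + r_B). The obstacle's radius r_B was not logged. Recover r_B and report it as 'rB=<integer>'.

m = 523
d = (-1, -24);  v_rel = (2, 3),  |v_rel|² = 13
v_rel×d = (2)·(-24) − (3)·(-1) = -45
since m = R²·13 − (-45)²:  R² = (2025 + 523) / 13 = 196
R = √196 = 14  ⇒  r_B = 14 − 6 = 8

rB=8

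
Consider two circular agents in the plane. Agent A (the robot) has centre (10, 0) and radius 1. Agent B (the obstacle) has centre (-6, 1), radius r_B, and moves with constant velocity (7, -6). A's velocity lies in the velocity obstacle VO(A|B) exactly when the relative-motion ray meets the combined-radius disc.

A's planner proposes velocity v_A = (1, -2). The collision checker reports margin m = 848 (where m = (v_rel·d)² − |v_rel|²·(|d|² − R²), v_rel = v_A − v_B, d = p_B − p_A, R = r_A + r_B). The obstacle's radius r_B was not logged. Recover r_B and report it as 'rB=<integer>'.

m = 848
d = (-16, 1);  v_rel = (-6, 4),  |v_rel|² = 52
v_rel×d = (-6)·(1) − (4)·(-16) = 58
since m = R²·52 − 58²:  R² = (3364 + 848) / 52 = 81
R = √81 = 9  ⇒  r_B = 9 − 1 = 8

rB=8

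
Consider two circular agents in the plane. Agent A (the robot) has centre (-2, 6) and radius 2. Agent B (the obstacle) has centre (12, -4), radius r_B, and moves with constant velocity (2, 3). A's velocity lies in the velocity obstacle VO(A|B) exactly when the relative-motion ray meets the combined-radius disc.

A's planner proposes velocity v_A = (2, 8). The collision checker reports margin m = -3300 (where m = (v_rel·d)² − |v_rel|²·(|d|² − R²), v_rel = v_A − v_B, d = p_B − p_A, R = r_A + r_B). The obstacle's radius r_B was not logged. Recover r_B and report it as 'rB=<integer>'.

m = -3300
d = (14, -10);  v_rel = (0, 5),  |v_rel|² = 25
v_rel×d = (0)·(-10) − (5)·(14) = -70
since m = R²·25 − (-70)²:  R² = (4900 + -3300) / 25 = 64
R = √64 = 8  ⇒  r_B = 8 − 2 = 6

rB=6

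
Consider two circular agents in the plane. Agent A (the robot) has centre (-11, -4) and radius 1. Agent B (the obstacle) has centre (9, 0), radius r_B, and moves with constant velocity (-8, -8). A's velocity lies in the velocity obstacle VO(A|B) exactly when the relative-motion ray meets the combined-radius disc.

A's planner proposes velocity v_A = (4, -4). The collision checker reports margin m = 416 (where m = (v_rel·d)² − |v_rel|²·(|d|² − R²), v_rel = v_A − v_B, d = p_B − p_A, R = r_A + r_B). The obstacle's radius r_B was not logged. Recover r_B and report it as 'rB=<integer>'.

m = 416
d = (20, 4);  v_rel = (12, 4),  |v_rel|² = 160
v_rel×d = (12)·(4) − (4)·(20) = -32
since m = R²·160 − (-32)²:  R² = (1024 + 416) / 160 = 9
R = √9 = 3  ⇒  r_B = 3 − 1 = 2

rB=2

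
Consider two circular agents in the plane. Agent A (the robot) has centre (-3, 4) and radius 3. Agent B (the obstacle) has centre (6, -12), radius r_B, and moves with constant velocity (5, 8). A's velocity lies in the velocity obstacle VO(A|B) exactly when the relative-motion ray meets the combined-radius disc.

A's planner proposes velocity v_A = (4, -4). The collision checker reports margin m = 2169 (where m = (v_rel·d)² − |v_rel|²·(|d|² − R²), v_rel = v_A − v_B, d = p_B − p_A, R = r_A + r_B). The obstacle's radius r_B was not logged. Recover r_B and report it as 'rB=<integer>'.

m = 2169
d = (9, -16);  v_rel = (-1, -12),  |v_rel|² = 145
v_rel×d = (-1)·(-16) − (-12)·(9) = 124
since m = R²·145 − 124²:  R² = (15376 + 2169) / 145 = 121
R = √121 = 11  ⇒  r_B = 11 − 3 = 8

rB=8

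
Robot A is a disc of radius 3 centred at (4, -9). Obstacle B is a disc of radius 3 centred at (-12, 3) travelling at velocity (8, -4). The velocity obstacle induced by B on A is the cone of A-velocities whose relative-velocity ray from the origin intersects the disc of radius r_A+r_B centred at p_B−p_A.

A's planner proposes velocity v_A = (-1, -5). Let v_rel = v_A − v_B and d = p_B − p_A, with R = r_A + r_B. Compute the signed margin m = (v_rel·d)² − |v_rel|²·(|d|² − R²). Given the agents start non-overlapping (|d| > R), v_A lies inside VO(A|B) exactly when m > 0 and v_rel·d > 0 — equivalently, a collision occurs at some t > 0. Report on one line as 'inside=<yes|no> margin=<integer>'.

d = (-16, 12),  |d|² = 400;  R = 3+3 = 6,  c = 400−6² = 364
v_rel = (-9, -1),  |v_rel|² = 82;  v_rel·d = (-9)·(-16) + (-1)·(12) = 132
82·t² − 264·t + 364 = 0  ⇒  m = 132² − 82·364 = -12424
m = -12424 < 0,  v_rel·d = 132 > 0  ⇒  outside

inside=no margin=-12424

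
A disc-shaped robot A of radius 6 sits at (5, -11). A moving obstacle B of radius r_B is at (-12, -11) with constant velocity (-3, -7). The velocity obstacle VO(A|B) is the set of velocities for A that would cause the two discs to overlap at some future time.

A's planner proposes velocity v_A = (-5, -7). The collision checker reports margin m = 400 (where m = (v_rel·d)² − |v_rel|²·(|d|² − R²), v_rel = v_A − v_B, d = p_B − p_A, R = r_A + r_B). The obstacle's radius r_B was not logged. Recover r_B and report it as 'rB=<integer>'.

m = 400
d = (-17, 0);  v_rel = (-2, 0),  |v_rel|² = 4
v_rel×d = (-2)·(0) − (0)·(-17) = 0
since m = R²·4 − 0²:  R² = (0 + 400) / 4 = 100
R = √100 = 10  ⇒  r_B = 10 − 6 = 4

rB=4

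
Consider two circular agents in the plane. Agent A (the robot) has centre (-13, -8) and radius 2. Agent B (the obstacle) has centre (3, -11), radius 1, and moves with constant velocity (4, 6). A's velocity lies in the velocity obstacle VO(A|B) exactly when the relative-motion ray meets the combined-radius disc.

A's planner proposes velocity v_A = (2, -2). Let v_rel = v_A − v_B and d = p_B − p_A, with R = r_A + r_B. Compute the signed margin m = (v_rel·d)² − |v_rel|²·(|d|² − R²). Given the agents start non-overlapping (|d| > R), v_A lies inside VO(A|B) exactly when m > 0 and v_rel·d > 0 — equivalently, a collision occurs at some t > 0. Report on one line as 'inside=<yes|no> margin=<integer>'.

d = (16, -3),  |d|² = 265;  R = 2+1 = 3,  c = 265−3² = 256
v_rel = (-2, -8),  |v_rel|² = 68;  v_rel·d = (-2)·(16) + (-8)·(-3) = -8
68·t² + 16·t + 256 = 0  ⇒  m = (-8)² − 68·256 = -17344
m = -17344 < 0,  v_rel·d = -8 < 0  ⇒  outside

inside=no margin=-17344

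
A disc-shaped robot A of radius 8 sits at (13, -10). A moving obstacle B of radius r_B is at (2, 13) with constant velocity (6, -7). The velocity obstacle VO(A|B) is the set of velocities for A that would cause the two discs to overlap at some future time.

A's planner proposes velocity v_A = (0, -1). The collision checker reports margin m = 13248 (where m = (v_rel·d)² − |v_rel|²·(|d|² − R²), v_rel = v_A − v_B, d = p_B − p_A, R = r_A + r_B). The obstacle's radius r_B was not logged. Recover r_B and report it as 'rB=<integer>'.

m = 13248
d = (-11, 23);  v_rel = (-6, 6),  |v_rel|² = 72
v_rel×d = (-6)·(23) − (6)·(-11) = -72
since m = R²·72 − (-72)²:  R² = (5184 + 13248) / 72 = 256
R = √256 = 16  ⇒  r_B = 16 − 8 = 8

rB=8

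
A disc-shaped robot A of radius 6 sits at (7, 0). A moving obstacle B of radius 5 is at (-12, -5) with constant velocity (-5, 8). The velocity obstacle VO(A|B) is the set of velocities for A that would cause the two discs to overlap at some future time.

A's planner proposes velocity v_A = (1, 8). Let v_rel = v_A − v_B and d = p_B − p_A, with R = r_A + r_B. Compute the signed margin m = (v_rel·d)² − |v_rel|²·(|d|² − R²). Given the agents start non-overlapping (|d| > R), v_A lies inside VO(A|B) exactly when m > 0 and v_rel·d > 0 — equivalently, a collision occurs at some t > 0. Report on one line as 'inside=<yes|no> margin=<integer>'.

d = (-19, -5),  |d|² = 386;  R = 6+5 = 11,  c = 386−11² = 265
v_rel = (6, 0),  |v_rel|² = 36;  v_rel·d = (6)·(-19) + (0)·(-5) = -114
36·t² + 228·t + 265 = 0  ⇒  m = (-114)² − 36·265 = 3456
m = 3456 > 0,  v_rel·d = -114 < 0  ⇒  outside

inside=no margin=3456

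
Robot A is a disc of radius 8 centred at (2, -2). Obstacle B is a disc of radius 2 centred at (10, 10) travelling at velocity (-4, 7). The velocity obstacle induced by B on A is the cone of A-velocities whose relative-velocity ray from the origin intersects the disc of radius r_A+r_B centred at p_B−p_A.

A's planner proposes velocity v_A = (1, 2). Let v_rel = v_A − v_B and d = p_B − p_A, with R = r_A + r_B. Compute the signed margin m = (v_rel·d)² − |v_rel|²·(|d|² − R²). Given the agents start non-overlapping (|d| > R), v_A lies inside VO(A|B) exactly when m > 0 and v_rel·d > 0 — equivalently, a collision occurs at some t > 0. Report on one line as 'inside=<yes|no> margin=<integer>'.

d = (8, 12),  |d|² = 208;  R = 8+2 = 10,  c = 208−10² = 108
v_rel = (5, -5),  |v_rel|² = 50;  v_rel·d = (5)·(8) + (-5)·(12) = -20
50·t² + 40·t + 108 = 0  ⇒  m = (-20)² − 50·108 = -5000
m = -5000 < 0,  v_rel·d = -20 < 0  ⇒  outside

inside=no margin=-5000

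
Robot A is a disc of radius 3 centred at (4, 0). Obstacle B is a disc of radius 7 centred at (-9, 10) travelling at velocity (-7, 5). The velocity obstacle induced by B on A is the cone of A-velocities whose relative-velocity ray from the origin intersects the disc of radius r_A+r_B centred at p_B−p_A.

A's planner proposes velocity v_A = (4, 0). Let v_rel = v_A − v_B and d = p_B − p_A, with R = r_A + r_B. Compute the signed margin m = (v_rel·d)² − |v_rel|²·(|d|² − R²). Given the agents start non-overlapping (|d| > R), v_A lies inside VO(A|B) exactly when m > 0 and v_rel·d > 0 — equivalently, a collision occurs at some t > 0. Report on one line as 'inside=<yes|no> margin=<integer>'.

d = (-13, 10),  |d|² = 269;  R = 3+7 = 10,  c = 269−10² = 169
v_rel = (11, -5),  |v_rel|² = 146;  v_rel·d = (11)·(-13) + (-5)·(10) = -193
146·t² + 386·t + 169 = 0  ⇒  m = (-193)² − 146·169 = 12575
m = 12575 > 0,  v_rel·d = -193 < 0  ⇒  outside

inside=no margin=12575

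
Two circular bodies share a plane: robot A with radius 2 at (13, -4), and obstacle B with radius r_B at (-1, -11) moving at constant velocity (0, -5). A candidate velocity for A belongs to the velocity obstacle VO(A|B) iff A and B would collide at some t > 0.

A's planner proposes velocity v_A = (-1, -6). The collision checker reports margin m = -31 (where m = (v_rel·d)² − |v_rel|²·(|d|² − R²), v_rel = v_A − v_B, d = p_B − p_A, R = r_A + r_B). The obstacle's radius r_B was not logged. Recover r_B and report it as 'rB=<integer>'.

m = -31
d = (-14, -7);  v_rel = (-1, -1),  |v_rel|² = 2
v_rel×d = (-1)·(-7) − (-1)·(-14) = -7
since m = R²·2 − (-7)²:  R² = (49 + -31) / 2 = 9
R = √9 = 3  ⇒  r_B = 3 − 2 = 1

rB=1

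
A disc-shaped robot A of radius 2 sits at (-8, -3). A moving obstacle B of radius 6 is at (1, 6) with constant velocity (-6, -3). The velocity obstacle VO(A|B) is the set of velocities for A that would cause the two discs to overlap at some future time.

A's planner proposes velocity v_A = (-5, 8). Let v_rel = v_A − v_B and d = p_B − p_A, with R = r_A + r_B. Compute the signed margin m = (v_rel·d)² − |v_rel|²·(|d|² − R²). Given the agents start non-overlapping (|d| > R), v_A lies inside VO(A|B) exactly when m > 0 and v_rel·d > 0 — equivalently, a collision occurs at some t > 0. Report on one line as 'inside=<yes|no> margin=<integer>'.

d = (9, 9),  |d|² = 162;  R = 2+6 = 8,  c = 162−8² = 98
v_rel = (1, 11),  |v_rel|² = 122;  v_rel·d = (1)·(9) + (11)·(9) = 108
122·t² − 216·t + 98 = 0  ⇒  m = 108² − 122·98 = -292
m = -292 < 0,  v_rel·d = 108 > 0  ⇒  outside

inside=no margin=-292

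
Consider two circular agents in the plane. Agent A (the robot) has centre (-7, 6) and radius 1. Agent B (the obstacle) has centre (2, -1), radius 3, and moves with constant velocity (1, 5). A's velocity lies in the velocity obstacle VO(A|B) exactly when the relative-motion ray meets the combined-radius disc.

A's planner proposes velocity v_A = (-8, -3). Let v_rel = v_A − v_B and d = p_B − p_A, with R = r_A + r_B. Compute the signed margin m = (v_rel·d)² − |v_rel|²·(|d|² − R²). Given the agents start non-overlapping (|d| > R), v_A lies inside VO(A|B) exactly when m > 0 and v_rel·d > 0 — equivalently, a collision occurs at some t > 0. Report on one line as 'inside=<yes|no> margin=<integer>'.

d = (9, -7),  |d|² = 130;  R = 1+3 = 4,  c = 130−4² = 114
v_rel = (-9, -8),  |v_rel|² = 145;  v_rel·d = (-9)·(9) + (-8)·(-7) = -25
145·t² + 50·t + 114 = 0  ⇒  m = (-25)² − 145·114 = -15905
m = -15905 < 0,  v_rel·d = -25 < 0  ⇒  outside

inside=no margin=-15905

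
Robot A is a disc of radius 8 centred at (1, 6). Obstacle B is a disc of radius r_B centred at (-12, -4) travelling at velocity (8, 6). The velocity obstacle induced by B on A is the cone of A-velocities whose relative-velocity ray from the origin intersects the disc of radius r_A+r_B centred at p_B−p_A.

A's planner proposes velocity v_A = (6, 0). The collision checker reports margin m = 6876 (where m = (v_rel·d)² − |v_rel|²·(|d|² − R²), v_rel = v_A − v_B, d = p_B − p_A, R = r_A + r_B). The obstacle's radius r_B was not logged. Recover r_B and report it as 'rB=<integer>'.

m = 6876
d = (-13, -10);  v_rel = (-2, -6),  |v_rel|² = 40
v_rel×d = (-2)·(-10) − (-6)·(-13) = -58
since m = R²·40 − (-58)²:  R² = (3364 + 6876) / 40 = 256
R = √256 = 16  ⇒  r_B = 16 − 8 = 8

rB=8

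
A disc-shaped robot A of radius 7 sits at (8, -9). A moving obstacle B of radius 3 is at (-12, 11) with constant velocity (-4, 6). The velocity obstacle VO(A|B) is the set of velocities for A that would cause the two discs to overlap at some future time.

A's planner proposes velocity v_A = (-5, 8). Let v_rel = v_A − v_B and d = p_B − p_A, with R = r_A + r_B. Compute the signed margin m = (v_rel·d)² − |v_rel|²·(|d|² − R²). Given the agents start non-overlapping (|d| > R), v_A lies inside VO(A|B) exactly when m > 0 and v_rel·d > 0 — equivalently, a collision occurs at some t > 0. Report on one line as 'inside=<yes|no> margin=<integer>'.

d = (-20, 20),  |d|² = 800;  R = 7+3 = 10,  c = 800−10² = 700
v_rel = (-1, 2),  |v_rel|² = 5;  v_rel·d = (-1)·(-20) + (2)·(20) = 60
5·t² − 120·t + 700 = 0  ⇒  m = 60² − 5·700 = 100
m = 100 > 0,  v_rel·d = 60 > 0  ⇒  inside

inside=yes margin=100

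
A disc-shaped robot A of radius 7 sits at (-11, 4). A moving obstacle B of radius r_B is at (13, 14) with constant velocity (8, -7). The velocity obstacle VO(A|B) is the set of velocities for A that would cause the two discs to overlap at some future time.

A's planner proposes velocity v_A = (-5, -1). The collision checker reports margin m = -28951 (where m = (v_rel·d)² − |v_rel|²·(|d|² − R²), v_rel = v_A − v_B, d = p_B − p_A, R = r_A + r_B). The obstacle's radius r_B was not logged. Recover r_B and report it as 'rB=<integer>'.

m = -28951
d = (24, 10);  v_rel = (-13, 6),  |v_rel|² = 205
v_rel×d = (-13)·(10) − (6)·(24) = -274
since m = R²·205 − (-274)²:  R² = (75076 + -28951) / 205 = 225
R = √225 = 15  ⇒  r_B = 15 − 7 = 8

rB=8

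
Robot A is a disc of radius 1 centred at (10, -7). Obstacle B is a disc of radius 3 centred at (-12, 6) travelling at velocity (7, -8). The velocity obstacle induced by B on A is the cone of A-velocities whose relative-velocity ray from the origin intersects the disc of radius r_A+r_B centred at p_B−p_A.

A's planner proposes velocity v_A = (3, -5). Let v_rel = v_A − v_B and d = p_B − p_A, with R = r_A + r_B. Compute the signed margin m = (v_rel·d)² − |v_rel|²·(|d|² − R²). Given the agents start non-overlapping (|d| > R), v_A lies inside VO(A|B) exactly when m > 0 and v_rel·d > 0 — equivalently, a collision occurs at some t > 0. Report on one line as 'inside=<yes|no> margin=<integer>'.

d = (-22, 13),  |d|² = 653;  R = 1+3 = 4,  c = 653−4² = 637
v_rel = (-4, 3),  |v_rel|² = 25;  v_rel·d = (-4)·(-22) + (3)·(13) = 127
25·t² − 254·t + 637 = 0  ⇒  m = 127² − 25·637 = 204
m = 204 > 0,  v_rel·d = 127 > 0  ⇒  inside

inside=yes margin=204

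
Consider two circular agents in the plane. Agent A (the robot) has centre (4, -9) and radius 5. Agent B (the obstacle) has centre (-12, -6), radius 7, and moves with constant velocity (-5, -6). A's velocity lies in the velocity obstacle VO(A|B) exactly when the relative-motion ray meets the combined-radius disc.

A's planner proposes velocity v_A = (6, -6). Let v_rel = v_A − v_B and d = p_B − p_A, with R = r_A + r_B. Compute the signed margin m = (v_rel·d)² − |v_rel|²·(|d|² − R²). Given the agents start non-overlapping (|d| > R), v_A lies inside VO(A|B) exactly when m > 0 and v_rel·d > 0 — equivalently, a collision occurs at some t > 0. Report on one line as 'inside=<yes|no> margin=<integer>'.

d = (-16, 3),  |d|² = 265;  R = 5+7 = 12,  c = 265−12² = 121
v_rel = (11, 0),  |v_rel|² = 121;  v_rel·d = (11)·(-16) + (0)·(3) = -176
121·t² + 352·t + 121 = 0  ⇒  m = (-176)² − 121·121 = 16335
m = 16335 > 0,  v_rel·d = -176 < 0  ⇒  outside

inside=no margin=16335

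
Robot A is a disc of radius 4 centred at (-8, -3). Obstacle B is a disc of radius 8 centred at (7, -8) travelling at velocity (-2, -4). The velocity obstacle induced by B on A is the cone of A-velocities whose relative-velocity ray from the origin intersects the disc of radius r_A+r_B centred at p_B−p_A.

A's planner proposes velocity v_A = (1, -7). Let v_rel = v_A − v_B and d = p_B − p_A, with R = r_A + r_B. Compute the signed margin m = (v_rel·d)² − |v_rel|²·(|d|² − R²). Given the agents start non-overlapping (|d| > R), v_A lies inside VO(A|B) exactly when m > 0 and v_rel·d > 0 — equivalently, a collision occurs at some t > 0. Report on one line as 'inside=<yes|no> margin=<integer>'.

d = (15, -5),  |d|² = 250;  R = 4+8 = 12,  c = 250−12² = 106
v_rel = (3, -3),  |v_rel|² = 18;  v_rel·d = (3)·(15) + (-3)·(-5) = 60
18·t² − 120·t + 106 = 0  ⇒  m = 60² − 18·106 = 1692
m = 1692 > 0,  v_rel·d = 60 > 0  ⇒  inside

inside=yes margin=1692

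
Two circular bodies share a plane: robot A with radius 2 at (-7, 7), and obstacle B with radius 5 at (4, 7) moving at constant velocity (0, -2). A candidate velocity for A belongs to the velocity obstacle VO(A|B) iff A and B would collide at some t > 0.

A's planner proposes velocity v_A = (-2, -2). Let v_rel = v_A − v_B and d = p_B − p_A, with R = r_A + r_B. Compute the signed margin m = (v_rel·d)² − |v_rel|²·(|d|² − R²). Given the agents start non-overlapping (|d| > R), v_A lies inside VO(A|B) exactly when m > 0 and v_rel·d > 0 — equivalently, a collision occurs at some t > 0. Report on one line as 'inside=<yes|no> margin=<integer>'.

d = (11, 0),  |d|² = 121;  R = 2+5 = 7,  c = 121−7² = 72
v_rel = (-2, 0),  |v_rel|² = 4;  v_rel·d = (-2)·(11) + (0)·(0) = -22
4·t² + 44·t + 72 = 0  ⇒  m = (-22)² − 4·72 = 196
m = 196 > 0,  v_rel·d = -22 < 0  ⇒  outside

inside=no margin=196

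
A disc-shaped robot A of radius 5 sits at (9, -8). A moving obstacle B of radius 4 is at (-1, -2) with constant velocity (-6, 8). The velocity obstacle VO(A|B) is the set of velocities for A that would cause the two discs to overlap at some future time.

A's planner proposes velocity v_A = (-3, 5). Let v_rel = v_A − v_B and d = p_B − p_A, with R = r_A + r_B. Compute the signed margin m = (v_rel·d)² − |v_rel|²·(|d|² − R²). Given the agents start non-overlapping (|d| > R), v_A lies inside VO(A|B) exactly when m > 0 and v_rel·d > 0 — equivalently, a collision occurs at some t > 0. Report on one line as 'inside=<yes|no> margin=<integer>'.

d = (-10, 6),  |d|² = 136;  R = 5+4 = 9,  c = 136−9² = 55
v_rel = (3, -3),  |v_rel|² = 18;  v_rel·d = (3)·(-10) + (-3)·(6) = -48
18·t² + 96·t + 55 = 0  ⇒  m = (-48)² − 18·55 = 1314
m = 1314 > 0,  v_rel·d = -48 < 0  ⇒  outside

inside=no margin=1314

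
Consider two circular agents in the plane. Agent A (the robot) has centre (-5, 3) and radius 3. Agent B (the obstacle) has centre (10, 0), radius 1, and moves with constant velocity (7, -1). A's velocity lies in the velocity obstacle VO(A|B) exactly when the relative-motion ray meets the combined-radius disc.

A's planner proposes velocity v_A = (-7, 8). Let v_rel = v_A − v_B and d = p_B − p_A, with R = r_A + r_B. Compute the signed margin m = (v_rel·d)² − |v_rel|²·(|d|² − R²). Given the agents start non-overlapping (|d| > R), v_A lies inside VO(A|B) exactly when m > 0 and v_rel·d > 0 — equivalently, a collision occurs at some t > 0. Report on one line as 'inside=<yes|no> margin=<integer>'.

d = (15, -3),  |d|² = 234;  R = 3+1 = 4,  c = 234−4² = 218
v_rel = (-14, 9),  |v_rel|² = 277;  v_rel·d = (-14)·(15) + (9)·(-3) = -237
277·t² + 474·t + 218 = 0  ⇒  m = (-237)² − 277·218 = -4217
m = -4217 < 0,  v_rel·d = -237 < 0  ⇒  outside

inside=no margin=-4217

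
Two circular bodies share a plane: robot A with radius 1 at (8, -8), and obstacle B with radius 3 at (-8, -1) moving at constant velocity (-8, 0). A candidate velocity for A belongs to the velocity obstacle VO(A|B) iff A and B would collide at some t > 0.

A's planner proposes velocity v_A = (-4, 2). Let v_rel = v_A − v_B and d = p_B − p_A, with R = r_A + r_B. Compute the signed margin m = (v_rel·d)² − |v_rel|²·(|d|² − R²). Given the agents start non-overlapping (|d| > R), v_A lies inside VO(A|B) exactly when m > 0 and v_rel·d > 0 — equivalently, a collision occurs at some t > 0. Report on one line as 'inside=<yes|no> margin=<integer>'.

d = (-16, 7),  |d|² = 305;  R = 1+3 = 4,  c = 305−4² = 289
v_rel = (4, 2),  |v_rel|² = 20;  v_rel·d = (4)·(-16) + (2)·(7) = -50
20·t² + 100·t + 289 = 0  ⇒  m = (-50)² − 20·289 = -3280
m = -3280 < 0,  v_rel·d = -50 < 0  ⇒  outside

inside=no margin=-3280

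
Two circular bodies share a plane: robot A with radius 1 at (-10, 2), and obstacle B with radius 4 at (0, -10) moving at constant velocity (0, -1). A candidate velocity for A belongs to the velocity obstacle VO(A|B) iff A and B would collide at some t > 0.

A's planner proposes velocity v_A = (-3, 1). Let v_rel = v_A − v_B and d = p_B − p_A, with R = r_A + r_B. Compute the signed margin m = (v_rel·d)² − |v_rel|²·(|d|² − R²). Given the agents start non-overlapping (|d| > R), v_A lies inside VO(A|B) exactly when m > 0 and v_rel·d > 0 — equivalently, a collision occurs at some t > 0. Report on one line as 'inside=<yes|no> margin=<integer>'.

d = (10, -12),  |d|² = 244;  R = 1+4 = 5,  c = 244−5² = 219
v_rel = (-3, 2),  |v_rel|² = 13;  v_rel·d = (-3)·(10) + (2)·(-12) = -54
13·t² + 108·t + 219 = 0  ⇒  m = (-54)² − 13·219 = 69
m = 69 > 0,  v_rel·d = -54 < 0  ⇒  outside

inside=no margin=69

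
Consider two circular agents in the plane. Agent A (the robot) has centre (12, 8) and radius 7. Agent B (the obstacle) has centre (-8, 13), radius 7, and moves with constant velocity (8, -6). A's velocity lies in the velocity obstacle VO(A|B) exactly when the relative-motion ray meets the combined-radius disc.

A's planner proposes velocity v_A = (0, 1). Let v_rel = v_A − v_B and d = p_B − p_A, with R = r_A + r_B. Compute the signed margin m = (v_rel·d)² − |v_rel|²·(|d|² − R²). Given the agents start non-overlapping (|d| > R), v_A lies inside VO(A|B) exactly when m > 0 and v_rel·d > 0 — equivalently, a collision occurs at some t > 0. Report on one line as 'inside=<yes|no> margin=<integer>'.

d = (-20, 5),  |d|² = 425;  R = 7+7 = 14,  c = 425−14² = 229
v_rel = (-8, 7),  |v_rel|² = 113;  v_rel·d = (-8)·(-20) + (7)·(5) = 195
113·t² − 390·t + 229 = 0  ⇒  m = 195² − 113·229 = 12148
m = 12148 > 0,  v_rel·d = 195 > 0  ⇒  inside

inside=yes margin=12148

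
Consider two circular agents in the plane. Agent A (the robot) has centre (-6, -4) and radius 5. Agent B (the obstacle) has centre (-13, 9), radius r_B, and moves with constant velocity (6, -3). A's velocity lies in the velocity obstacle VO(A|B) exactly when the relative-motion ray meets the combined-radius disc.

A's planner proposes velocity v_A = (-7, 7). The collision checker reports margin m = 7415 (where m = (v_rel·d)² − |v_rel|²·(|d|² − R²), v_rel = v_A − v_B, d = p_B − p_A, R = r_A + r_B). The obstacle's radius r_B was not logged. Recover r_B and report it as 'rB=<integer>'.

m = 7415
d = (-7, 13);  v_rel = (-13, 10),  |v_rel|² = 269
v_rel×d = (-13)·(13) − (10)·(-7) = -99
since m = R²·269 − (-99)²:  R² = (9801 + 7415) / 269 = 64
R = √64 = 8  ⇒  r_B = 8 − 5 = 3

rB=3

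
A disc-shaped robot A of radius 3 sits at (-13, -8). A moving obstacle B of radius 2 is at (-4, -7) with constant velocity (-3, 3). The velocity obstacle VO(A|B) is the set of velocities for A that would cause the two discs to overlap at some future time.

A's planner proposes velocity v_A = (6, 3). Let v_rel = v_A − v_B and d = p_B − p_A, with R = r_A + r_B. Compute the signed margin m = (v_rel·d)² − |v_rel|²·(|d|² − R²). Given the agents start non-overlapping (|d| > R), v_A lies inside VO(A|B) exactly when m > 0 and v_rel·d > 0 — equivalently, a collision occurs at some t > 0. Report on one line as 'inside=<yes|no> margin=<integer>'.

d = (9, 1),  |d|² = 82;  R = 3+2 = 5,  c = 82−5² = 57
v_rel = (9, 0),  |v_rel|² = 81;  v_rel·d = (9)·(9) + (0)·(1) = 81
81·t² − 162·t + 57 = 0  ⇒  m = 81² − 81·57 = 1944
m = 1944 > 0,  v_rel·d = 81 > 0  ⇒  inside

inside=yes margin=1944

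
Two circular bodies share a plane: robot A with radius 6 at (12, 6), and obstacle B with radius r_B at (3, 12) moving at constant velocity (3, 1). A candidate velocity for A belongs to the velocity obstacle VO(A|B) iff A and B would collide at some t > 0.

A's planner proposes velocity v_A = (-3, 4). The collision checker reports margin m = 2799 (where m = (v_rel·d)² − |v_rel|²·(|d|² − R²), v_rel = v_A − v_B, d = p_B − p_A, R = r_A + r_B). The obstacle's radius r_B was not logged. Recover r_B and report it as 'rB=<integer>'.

m = 2799
d = (-9, 6);  v_rel = (-6, 3),  |v_rel|² = 45
v_rel×d = (-6)·(6) − (3)·(-9) = -9
since m = R²·45 − (-9)²:  R² = (81 + 2799) / 45 = 64
R = √64 = 8  ⇒  r_B = 8 − 6 = 2

rB=2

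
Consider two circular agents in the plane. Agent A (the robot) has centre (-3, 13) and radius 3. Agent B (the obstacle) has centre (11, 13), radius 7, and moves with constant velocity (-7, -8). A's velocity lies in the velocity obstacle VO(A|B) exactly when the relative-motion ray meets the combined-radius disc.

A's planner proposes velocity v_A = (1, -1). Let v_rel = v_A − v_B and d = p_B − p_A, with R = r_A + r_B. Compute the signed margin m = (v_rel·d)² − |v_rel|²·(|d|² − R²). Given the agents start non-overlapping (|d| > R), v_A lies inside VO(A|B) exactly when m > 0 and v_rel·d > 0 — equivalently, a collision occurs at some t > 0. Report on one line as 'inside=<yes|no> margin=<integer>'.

d = (14, 0),  |d|² = 196;  R = 3+7 = 10,  c = 196−10² = 96
v_rel = (8, 7),  |v_rel|² = 113;  v_rel·d = (8)·(14) + (7)·(0) = 112
113·t² − 224·t + 96 = 0  ⇒  m = 112² − 113·96 = 1696
m = 1696 > 0,  v_rel·d = 112 > 0  ⇒  inside

inside=yes margin=1696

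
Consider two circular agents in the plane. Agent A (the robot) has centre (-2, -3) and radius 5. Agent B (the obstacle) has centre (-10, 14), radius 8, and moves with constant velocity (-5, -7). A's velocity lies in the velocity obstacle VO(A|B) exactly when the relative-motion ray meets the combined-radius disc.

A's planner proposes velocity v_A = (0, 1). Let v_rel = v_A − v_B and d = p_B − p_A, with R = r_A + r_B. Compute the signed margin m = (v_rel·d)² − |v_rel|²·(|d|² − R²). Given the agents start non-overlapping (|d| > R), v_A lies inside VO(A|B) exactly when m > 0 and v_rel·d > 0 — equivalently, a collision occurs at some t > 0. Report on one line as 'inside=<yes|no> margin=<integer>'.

d = (-8, 17),  |d|² = 353;  R = 5+8 = 13,  c = 353−13² = 184
v_rel = (5, 8),  |v_rel|² = 89;  v_rel·d = (5)·(-8) + (8)·(17) = 96
89·t² − 192·t + 184 = 0  ⇒  m = 96² − 89·184 = -7160
m = -7160 < 0,  v_rel·d = 96 > 0  ⇒  outside

inside=no margin=-7160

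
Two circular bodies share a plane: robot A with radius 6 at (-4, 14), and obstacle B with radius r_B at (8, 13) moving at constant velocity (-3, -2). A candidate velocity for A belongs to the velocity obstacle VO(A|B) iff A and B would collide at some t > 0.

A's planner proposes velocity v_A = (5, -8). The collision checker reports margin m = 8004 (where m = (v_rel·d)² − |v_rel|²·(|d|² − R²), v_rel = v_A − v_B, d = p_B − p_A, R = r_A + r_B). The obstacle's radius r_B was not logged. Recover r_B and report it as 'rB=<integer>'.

m = 8004
d = (12, -1);  v_rel = (8, -6),  |v_rel|² = 100
v_rel×d = (8)·(-1) − (-6)·(12) = 64
since m = R²·100 − 64²:  R² = (4096 + 8004) / 100 = 121
R = √121 = 11  ⇒  r_B = 11 − 6 = 5

rB=5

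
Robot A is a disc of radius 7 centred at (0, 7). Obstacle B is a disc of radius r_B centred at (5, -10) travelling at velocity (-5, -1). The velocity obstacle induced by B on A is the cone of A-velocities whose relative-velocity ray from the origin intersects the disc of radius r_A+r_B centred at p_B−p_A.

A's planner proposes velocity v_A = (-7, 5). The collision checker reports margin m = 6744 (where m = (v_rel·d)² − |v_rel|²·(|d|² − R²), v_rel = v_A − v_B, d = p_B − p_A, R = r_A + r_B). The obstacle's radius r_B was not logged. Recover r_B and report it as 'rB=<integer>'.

m = 6744
d = (5, -17);  v_rel = (-2, 6),  |v_rel|² = 40
v_rel×d = (-2)·(-17) − (6)·(5) = 4
since m = R²·40 − 4²:  R² = (16 + 6744) / 40 = 169
R = √169 = 13  ⇒  r_B = 13 − 7 = 6

rB=6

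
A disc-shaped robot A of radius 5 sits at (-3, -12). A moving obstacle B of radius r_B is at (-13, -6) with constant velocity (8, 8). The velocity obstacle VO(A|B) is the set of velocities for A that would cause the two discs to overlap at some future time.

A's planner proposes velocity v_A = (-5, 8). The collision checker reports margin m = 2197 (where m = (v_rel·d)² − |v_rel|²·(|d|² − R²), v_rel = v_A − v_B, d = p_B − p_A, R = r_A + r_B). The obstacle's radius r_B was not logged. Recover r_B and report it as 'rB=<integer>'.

m = 2197
d = (-10, 6);  v_rel = (-13, 0),  |v_rel|² = 169
v_rel×d = (-13)·(6) − (0)·(-10) = -78
since m = R²·169 − (-78)²:  R² = (6084 + 2197) / 169 = 49
R = √49 = 7  ⇒  r_B = 7 − 5 = 2

rB=2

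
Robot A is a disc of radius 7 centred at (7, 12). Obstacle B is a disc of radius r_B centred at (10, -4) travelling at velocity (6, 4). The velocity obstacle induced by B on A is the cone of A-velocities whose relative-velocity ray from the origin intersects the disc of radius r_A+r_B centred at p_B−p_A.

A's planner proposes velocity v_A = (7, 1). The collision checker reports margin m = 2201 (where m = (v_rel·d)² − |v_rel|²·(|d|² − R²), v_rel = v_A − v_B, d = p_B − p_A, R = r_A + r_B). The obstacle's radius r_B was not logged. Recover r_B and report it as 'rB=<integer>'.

m = 2201
d = (3, -16);  v_rel = (1, -3),  |v_rel|² = 10
v_rel×d = (1)·(-16) − (-3)·(3) = -7
since m = R²·10 − (-7)²:  R² = (49 + 2201) / 10 = 225
R = √225 = 15  ⇒  r_B = 15 − 7 = 8

rB=8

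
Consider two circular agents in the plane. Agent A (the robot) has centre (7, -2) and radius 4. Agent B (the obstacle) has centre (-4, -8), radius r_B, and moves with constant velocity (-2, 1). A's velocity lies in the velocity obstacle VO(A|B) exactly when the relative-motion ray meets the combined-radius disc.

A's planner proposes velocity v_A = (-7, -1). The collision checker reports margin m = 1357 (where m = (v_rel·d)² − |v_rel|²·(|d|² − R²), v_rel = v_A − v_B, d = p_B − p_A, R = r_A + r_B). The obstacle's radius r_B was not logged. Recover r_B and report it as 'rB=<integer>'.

m = 1357
d = (-11, -6);  v_rel = (-5, -2),  |v_rel|² = 29
v_rel×d = (-5)·(-6) − (-2)·(-11) = 8
since m = R²·29 − 8²:  R² = (64 + 1357) / 29 = 49
R = √49 = 7  ⇒  r_B = 7 − 4 = 3

rB=3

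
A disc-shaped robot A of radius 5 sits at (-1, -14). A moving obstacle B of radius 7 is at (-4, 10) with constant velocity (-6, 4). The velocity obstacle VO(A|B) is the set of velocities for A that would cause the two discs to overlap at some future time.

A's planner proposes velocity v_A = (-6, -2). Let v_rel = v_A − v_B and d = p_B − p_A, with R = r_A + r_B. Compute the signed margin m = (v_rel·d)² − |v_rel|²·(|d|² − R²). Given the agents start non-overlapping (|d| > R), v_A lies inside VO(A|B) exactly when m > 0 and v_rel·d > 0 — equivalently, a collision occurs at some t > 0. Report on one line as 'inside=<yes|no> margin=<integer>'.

d = (-3, 24),  |d|² = 585;  R = 5+7 = 12,  c = 585−12² = 441
v_rel = (0, -6),  |v_rel|² = 36;  v_rel·d = (0)·(-3) + (-6)·(24) = -144
36·t² + 288·t + 441 = 0  ⇒  m = (-144)² − 36·441 = 4860
m = 4860 > 0,  v_rel·d = -144 < 0  ⇒  outside

inside=no margin=4860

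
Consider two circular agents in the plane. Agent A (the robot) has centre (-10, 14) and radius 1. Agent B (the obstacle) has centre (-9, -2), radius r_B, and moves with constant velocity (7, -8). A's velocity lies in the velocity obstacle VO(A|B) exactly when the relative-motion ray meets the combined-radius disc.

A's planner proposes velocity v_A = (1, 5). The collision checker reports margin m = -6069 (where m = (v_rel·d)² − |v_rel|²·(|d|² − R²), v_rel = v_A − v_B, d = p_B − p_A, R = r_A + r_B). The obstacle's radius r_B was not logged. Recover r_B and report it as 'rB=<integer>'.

m = -6069
d = (1, -16);  v_rel = (-6, 13),  |v_rel|² = 205
v_rel×d = (-6)·(-16) − (13)·(1) = 83
since m = R²·205 − 83²:  R² = (6889 + -6069) / 205 = 4
R = √4 = 2  ⇒  r_B = 2 − 1 = 1

rB=1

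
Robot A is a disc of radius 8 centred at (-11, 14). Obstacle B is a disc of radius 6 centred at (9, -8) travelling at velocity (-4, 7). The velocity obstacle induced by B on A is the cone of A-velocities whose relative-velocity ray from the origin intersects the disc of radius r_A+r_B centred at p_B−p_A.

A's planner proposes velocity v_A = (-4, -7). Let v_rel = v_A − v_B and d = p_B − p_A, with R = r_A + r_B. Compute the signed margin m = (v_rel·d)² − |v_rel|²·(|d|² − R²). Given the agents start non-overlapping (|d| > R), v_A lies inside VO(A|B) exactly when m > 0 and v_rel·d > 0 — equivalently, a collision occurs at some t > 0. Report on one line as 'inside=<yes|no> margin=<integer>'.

d = (20, -22),  |d|² = 884;  R = 8+6 = 14,  c = 884−14² = 688
v_rel = (0, -14),  |v_rel|² = 196;  v_rel·d = (0)·(20) + (-14)·(-22) = 308
196·t² − 616·t + 688 = 0  ⇒  m = 308² − 196·688 = -39984
m = -39984 < 0,  v_rel·d = 308 > 0  ⇒  outside

inside=no margin=-39984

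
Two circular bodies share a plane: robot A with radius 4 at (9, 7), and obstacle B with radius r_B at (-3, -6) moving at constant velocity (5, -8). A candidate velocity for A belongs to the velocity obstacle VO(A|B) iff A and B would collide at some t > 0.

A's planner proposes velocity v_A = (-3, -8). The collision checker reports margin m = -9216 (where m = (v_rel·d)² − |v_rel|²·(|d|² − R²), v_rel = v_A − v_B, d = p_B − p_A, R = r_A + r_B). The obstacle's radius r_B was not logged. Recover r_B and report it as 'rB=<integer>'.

m = -9216
d = (-12, -13);  v_rel = (-8, 0),  |v_rel|² = 64
v_rel×d = (-8)·(-13) − (0)·(-12) = 104
since m = R²·64 − 104²:  R² = (10816 + -9216) / 64 = 25
R = √25 = 5  ⇒  r_B = 5 − 4 = 1

rB=1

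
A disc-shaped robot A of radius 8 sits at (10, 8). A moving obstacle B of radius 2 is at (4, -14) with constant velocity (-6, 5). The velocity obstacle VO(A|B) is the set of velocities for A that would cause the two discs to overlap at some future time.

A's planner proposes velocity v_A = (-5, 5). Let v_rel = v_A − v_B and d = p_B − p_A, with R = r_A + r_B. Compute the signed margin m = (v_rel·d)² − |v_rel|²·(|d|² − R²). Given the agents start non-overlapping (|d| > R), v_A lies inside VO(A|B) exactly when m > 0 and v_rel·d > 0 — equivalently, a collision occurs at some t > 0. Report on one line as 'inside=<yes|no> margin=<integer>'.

d = (-6, -22),  |d|² = 520;  R = 8+2 = 10,  c = 520−10² = 420
v_rel = (1, 0),  |v_rel|² = 1;  v_rel·d = (1)·(-6) + (0)·(-22) = -6
1·t² + 12·t + 420 = 0  ⇒  m = (-6)² − 1·420 = -384
m = -384 < 0,  v_rel·d = -6 < 0  ⇒  outside

inside=no margin=-384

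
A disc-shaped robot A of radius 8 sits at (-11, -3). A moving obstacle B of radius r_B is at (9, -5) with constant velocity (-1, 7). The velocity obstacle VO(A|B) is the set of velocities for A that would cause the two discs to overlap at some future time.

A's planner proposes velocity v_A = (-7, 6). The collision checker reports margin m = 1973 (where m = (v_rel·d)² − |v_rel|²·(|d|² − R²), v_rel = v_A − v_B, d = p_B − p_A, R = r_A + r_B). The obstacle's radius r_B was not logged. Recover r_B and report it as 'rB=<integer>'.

m = 1973
d = (20, -2);  v_rel = (-6, -1),  |v_rel|² = 37
v_rel×d = (-6)·(-2) − (-1)·(20) = 32
since m = R²·37 − 32²:  R² = (1024 + 1973) / 37 = 81
R = √81 = 9  ⇒  r_B = 9 − 8 = 1

rB=1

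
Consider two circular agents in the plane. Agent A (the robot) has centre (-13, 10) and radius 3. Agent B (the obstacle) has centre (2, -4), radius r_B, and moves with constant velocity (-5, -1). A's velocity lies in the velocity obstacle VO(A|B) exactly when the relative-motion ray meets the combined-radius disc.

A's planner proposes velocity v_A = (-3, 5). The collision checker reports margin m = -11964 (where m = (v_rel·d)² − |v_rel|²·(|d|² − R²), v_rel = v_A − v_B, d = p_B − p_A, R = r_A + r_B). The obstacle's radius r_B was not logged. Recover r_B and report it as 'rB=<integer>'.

m = -11964
d = (15, -14);  v_rel = (2, 6),  |v_rel|² = 40
v_rel×d = (2)·(-14) − (6)·(15) = -118
since m = R²·40 − (-118)²:  R² = (13924 + -11964) / 40 = 49
R = √49 = 7  ⇒  r_B = 7 − 3 = 4

rB=4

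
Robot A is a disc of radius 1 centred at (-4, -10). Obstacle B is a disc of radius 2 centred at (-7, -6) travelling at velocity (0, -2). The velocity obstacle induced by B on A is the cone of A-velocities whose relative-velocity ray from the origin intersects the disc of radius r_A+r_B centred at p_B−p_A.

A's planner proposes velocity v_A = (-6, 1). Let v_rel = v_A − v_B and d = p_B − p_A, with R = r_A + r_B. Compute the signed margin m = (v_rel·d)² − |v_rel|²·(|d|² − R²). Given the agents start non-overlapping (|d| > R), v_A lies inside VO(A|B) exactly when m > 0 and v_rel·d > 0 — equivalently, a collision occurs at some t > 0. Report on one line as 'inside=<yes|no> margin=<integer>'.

d = (-3, 4),  |d|² = 25;  R = 1+2 = 3,  c = 25−3² = 16
v_rel = (-6, 3),  |v_rel|² = 45;  v_rel·d = (-6)·(-3) + (3)·(4) = 30
45·t² − 60·t + 16 = 0  ⇒  m = 30² − 45·16 = 180
m = 180 > 0,  v_rel·d = 30 > 0  ⇒  inside

inside=yes margin=180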